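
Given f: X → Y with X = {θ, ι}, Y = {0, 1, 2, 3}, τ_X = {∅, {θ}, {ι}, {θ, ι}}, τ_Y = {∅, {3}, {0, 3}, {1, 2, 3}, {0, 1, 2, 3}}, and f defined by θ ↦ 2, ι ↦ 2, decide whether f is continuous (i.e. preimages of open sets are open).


f IS continuous.

Compute f^{-1}(U) for each U ∈ τ_Y:
  U = ∅: f^{-1}(U) = ∅ ∈ τ_X ✓.
  U = {3}: f^{-1}(U) = ∅ ∈ τ_X ✓.
  U = {0, 3}: f^{-1}(U) = ∅ ∈ τ_X ✓.
  U = {1, 2, 3}: f^{-1}(U) = {θ, ι} ∈ τ_X ✓.
  U = {0, 1, 2, 3}: f^{-1}(U) = {θ, ι} ∈ τ_X ✓.
Every preimage lies in τ_X, so f IS continuous.


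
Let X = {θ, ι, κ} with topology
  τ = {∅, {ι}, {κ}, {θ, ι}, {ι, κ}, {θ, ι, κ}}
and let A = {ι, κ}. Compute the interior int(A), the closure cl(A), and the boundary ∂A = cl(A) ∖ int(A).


int(A) = {ι, κ}, cl(A) = {θ, ι, κ}, ∂A = {θ}.

Closed sets in (X, τ) are complements of opens:
  closed(X, τ) = {∅, {θ}, {κ}, {θ, ι}, {θ, κ}, {θ, ι, κ}}.
int(A) = ⋃ {U ∈ τ : U ⊆ A}. Opens contained in A: ∅, {ι}, {κ}, {ι, κ}.
Taking the union of these: int(A) = {ι, κ}.
cl(A) = ⋂ {C closed : A ⊆ C}. Closed sets containing A: {θ, ι, κ}.
Intersecting these: cl(A) = {θ, ι, κ}.
∂A = cl(A) ∖ int(A) = {θ, ι, κ} ∖ {ι, κ} = {θ}.


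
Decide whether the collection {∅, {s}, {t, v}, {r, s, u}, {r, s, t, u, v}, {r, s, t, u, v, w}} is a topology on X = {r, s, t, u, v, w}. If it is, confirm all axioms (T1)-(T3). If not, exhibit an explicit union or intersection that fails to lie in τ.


τ is NOT a topology on X.

Axiom (T1): ∅ ∈ τ? Yes; X ∈ τ? Yes.
Axiom (T2/T3): check pairwise unions and intersections of members of τ.
Counterexample for (T2): {s} ∪ {t, v} = {s, t, v} ∉ τ. Therefore τ is NOT a topology.


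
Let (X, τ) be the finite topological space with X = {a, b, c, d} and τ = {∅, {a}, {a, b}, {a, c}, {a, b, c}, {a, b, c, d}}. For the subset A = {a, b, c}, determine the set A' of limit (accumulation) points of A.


A' = {b, c, d}

For each x ∈ X, list the open sets U ∈ τ with x ∈ U, then check whether U ∩ (A ∖ {x}) ≠ ∅ for every such U.
  x = a: open {a} ∋ x has {a} ∩ (A ∖ {a}) = ∅, so x is NOT a limit point.
  x = b: opens ∋ x are {a, b}, {a, b, c}, {a, b, c, d}; each meets A ∖ {b}, so x IS a limit point.
  x = c: opens ∋ x are {a, c}, {a, b, c}, {a, b, c, d}; each meets A ∖ {c}, so x IS a limit point.
  x = d: opens ∋ x are {a, b, c, d}; each meets A ∖ {d}, so x IS a limit point.
Collecting: A' = {b, c, d}.


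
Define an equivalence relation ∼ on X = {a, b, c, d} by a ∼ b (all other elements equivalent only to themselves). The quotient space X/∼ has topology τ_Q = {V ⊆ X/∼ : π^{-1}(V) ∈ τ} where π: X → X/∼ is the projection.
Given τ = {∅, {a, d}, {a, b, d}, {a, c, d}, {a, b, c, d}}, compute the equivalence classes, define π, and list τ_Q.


X/∼ = {[a=b], [c], [d]}; |τ_Q| = 3.

Equivalence classes: [a=b], [c], [d].
Quotient map π: X → X/∼ sends a ↦ [a=b], b ↦ [a=b], c ↦ [c], d ↦ [d].
For each subset V ⊆ X/∼, compute π^{-1}(V) ⊆ X and check whether π^{-1}(V) ∈ τ. V is open in τ_Q iff π^{-1}(V) ∈ τ.
  V = {}: π^{-1}(V) = ∅ ∈ τ ✓.
  V = {[a=b]}: π^{-1}(V) = {a, b} ∉ τ ✗.
  V = {[c]}: π^{-1}(V) = {c} ∉ τ ✗.
  V = {[a=b], [c]}: π^{-1}(V) = {a, b, c} ∉ τ ✗.
  V = {[d]}: π^{-1}(V) = {d} ∉ τ ✗.
  V = {[a=b], [d]}: π^{-1}(V) = {a, b, d} ∈ τ ✓.
  V = {[c], [d]}: π^{-1}(V) = {c, d} ∉ τ ✗.
  V = {[a=b], [c], [d]}: π^{-1}(V) = {a, b, c, d} ∈ τ ✓.
Open sets in the quotient: τ_Q = {{}, {[a=b], [d]}, {[a=b], [c], [d]}} (3 elements).


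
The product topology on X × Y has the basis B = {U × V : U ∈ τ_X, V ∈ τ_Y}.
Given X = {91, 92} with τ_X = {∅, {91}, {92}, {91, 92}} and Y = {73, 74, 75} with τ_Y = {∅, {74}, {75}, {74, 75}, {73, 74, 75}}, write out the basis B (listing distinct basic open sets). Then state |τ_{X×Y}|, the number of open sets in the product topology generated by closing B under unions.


Basis B = {∅ × ∅, {91} × {74}, {91} × {75}, {92} × {74}, {92} × {75}, {91} × {74, 75}, {91, 92} × {74}, {91, 92} × {75}, {92} × {74, 75}, {91} × {73, 74, 75}, {92} × {73, 74, 75}, {91, 92} × {74, 75}, {91, 92} × {73, 74, 75}}; |τ_{X×Y}| = 25.

Enumerate products U × V with U ∈ τ_X, V ∈ τ_Y (deduplicated):
  ∅ × ∅ = {} (∅)
  {91} × {74} = {(91,74)}
  {91} × {75} = {(91,75)}
  {92} × {74} = {(92,74)}
  {92} × {75} = {(92,75)}
  {91} × {74, 75} = {(91,74), (91,75)}
  {91, 92} × {74} = {(91,74), (92,74)}
  {91, 92} × {75} = {(91,75), (92,75)}
  {92} × {74, 75} = {(92,74), (92,75)}
  {91} × {73, 74, 75} = {(91,73), (91,74), (91,75)}
  {92} × {73, 74, 75} = {(92,73), (92,74), (92,75)}
  {91, 92} × {74, 75} = {(91,74), (91,75), (92,74), (92,75)}
  {91, 92} × {73, 74, 75} = {(91,73), (91,74), (91,75), (92,73), (92,74), (92,75)}
These 13 distinct sets form the basis B.
Close under arbitrary unions to get τ_{X×Y}; counting gives |τ_{X×Y}| = 25.


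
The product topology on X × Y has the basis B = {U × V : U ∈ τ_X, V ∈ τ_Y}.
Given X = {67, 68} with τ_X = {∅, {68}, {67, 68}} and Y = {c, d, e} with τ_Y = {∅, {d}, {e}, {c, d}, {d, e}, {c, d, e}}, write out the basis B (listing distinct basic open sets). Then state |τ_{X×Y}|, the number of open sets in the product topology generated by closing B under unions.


Basis B = {∅ × ∅, {68} × {d}, {68} × {e}, {67, 68} × {d}, {67, 68} × {e}, {68} × {c, d}, {68} × {d, e}, {68} × {c, d, e}, {67, 68} × {c, d}, {67, 68} × {d, e}, {67, 68} × {c, d, e}}; |τ_{X×Y}| = 18.

Enumerate products U × V with U ∈ τ_X, V ∈ τ_Y (deduplicated):
  ∅ × ∅ = {} (∅)
  {68} × {d} = {(68,d)}
  {68} × {e} = {(68,e)}
  {67, 68} × {d} = {(67,d), (68,d)}
  {67, 68} × {e} = {(67,e), (68,e)}
  {68} × {c, d} = {(68,c), (68,d)}
  {68} × {d, e} = {(68,d), (68,e)}
  {68} × {c, d, e} = {(68,c), (68,d), (68,e)}
  {67, 68} × {c, d} = {(67,c), (67,d), (68,c), (68,d)}
  {67, 68} × {d, e} = {(67,d), (67,e), (68,d), (68,e)}
  {67, 68} × {c, d, e} = {(67,c), (67,d), (67,e), (68,c), (68,d), (68,e)}
These 11 distinct sets form the basis B.
Close under arbitrary unions to get τ_{X×Y}; counting gives |τ_{X×Y}| = 18.


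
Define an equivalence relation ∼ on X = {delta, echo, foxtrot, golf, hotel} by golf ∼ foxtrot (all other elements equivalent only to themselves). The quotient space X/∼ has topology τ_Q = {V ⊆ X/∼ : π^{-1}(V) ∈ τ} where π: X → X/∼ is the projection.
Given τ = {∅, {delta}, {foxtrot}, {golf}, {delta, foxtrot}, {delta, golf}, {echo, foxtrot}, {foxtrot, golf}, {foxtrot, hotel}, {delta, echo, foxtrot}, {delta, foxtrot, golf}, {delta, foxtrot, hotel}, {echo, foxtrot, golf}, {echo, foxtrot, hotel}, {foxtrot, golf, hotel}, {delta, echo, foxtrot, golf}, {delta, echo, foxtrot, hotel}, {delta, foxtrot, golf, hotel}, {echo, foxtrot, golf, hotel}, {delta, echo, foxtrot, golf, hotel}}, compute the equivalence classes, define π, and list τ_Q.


X/∼ = {[delta], [echo], [foxtrot=golf], [hotel]}; |τ_Q| = 10.

Equivalence classes: [delta], [echo], [foxtrot=golf], [hotel].
Quotient map π: X → X/∼ sends delta ↦ [delta], echo ↦ [echo], foxtrot ↦ [foxtrot=golf], golf ↦ [foxtrot=golf], hotel ↦ [hotel].
For each subset V ⊆ X/∼, compute π^{-1}(V) ⊆ X and check whether π^{-1}(V) ∈ τ. V is open in τ_Q iff π^{-1}(V) ∈ τ.
  V = {}: π^{-1}(V) = ∅ ∈ τ ✓.
  V = {[delta]}: π^{-1}(V) = {delta} ∈ τ ✓.
  V = {[echo]}: π^{-1}(V) = {echo} ∉ τ ✗.
  V = {[delta], [echo]}: π^{-1}(V) = {delta, echo} ∉ τ ✗.
  V = {[foxtrot=golf]}: π^{-1}(V) = {foxtrot, golf} ∈ τ ✓.
  V = {[delta], [foxtrot=golf]}: π^{-1}(V) = {delta, foxtrot, golf} ∈ τ ✓.
  V = {[echo], [foxtrot=golf]}: π^{-1}(V) = {echo, foxtrot, golf} ∈ τ ✓.
  V = {[delta], [echo], [foxtrot=golf]}: π^{-1}(V) = {delta, echo, foxtrot, golf} ∈ τ ✓.
  V = {[hotel]}: π^{-1}(V) = {hotel} ∉ τ ✗.
  V = {[delta], [hotel]}: π^{-1}(V) = {delta, hotel} ∉ τ ✗.
  V = {[echo], [hotel]}: π^{-1}(V) = {echo, hotel} ∉ τ ✗.
  V = {[delta], [echo], [hotel]}: π^{-1}(V) = {delta, echo, hotel} ∉ τ ✗.
  V = {[foxtrot=golf], [hotel]}: π^{-1}(V) = {foxtrot, golf, hotel} ∈ τ ✓.
  V = {[delta], [foxtrot=golf], [hotel]}: π^{-1}(V) = {delta, foxtrot, golf, hotel} ∈ τ ✓.
  V = {[echo], [foxtrot=golf], [hotel]}: π^{-1}(V) = {echo, foxtrot, golf, hotel} ∈ τ ✓.
  V = {[delta], [echo], [foxtrot=golf], [hotel]}: π^{-1}(V) = {delta, echo, foxtrot, golf, hotel} ∈ τ ✓.
Open sets in the quotient: τ_Q = {{}, {[delta]}, {[foxtrot=golf]}, {[delta], [foxtrot=golf]}, {[echo], [foxtrot=golf]}, {[delta], [echo], [foxtrot=golf]}, {[foxtrot=golf], [hotel]}, {[delta], [foxtrot=golf], [hotel]}, {[echo], [foxtrot=golf], [hotel]}, {[delta], [echo], [foxtrot=golf], [hotel]}} (10 elements).


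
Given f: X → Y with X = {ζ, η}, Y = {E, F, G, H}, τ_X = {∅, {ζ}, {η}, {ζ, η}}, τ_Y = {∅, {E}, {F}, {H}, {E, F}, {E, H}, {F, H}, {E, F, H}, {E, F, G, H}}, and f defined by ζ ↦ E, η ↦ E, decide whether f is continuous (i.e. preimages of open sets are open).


f IS continuous.

Compute f^{-1}(U) for each U ∈ τ_Y:
  U = ∅: f^{-1}(U) = ∅ ∈ τ_X ✓.
  U = {E}: f^{-1}(U) = {ζ, η} ∈ τ_X ✓.
  U = {F}: f^{-1}(U) = ∅ ∈ τ_X ✓.
  U = {H}: f^{-1}(U) = ∅ ∈ τ_X ✓.
  U = {E, F}: f^{-1}(U) = {ζ, η} ∈ τ_X ✓.
  U = {E, H}: f^{-1}(U) = {ζ, η} ∈ τ_X ✓.
  U = {F, H}: f^{-1}(U) = ∅ ∈ τ_X ✓.
  U = {E, F, H}: f^{-1}(U) = {ζ, η} ∈ τ_X ✓.
  U = {E, F, G, H}: f^{-1}(U) = {ζ, η} ∈ τ_X ✓.
Every preimage lies in τ_X, so f IS continuous.


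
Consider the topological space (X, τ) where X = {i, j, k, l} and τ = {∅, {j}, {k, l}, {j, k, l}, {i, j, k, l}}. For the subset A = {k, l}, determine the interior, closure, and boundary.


int(A) = {k, l}, cl(A) = {i, k, l}, ∂A = {i}.

Closed sets in (X, τ) are complements of opens:
  closed(X, τ) = {∅, {i}, {i, j}, {i, k, l}, {i, j, k, l}}.
int(A) = ⋃ {U ∈ τ : U ⊆ A}. Opens contained in A: ∅, {k, l}.
Taking the union of these: int(A) = {k, l}.
cl(A) = ⋂ {C closed : A ⊆ C}. Closed sets containing A: {i, k, l}, {i, j, k, l}.
Intersecting these: cl(A) = {i, k, l}.
∂A = cl(A) ∖ int(A) = {i, k, l} ∖ {k, l} = {i}.


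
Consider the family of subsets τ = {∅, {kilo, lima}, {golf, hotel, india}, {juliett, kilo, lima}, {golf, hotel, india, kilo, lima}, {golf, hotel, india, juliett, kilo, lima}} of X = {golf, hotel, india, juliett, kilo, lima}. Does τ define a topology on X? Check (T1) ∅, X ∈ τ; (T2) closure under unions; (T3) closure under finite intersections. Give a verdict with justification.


τ IS a topology on X.

Axiom (T1): ∅ ∈ τ? Yes; X ∈ τ? Yes.
Axiom (T2/T3): check pairwise unions and intersections of members of τ.
All pairwise intersections and unions checked — each lies in τ. Therefore τ satisfies (T1), (T2), (T3): it IS a topology on X.


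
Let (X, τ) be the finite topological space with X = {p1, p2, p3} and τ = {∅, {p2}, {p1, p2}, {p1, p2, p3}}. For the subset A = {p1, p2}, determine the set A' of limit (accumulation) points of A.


A' = {p1, p3}

For each x ∈ X, list the open sets U ∈ τ with x ∈ U, then check whether U ∩ (A ∖ {x}) ≠ ∅ for every such U.
  x = p1: opens ∋ x are {p1, p2}, {p1, p2, p3}; each meets A ∖ {p1}, so x IS a limit point.
  x = p2: open {p2} ∋ x has {p2} ∩ (A ∖ {p2}) = ∅, so x is NOT a limit point.
  x = p3: opens ∋ x are {p1, p2, p3}; each meets A ∖ {p3}, so x IS a limit point.
Collecting: A' = {p1, p3}.


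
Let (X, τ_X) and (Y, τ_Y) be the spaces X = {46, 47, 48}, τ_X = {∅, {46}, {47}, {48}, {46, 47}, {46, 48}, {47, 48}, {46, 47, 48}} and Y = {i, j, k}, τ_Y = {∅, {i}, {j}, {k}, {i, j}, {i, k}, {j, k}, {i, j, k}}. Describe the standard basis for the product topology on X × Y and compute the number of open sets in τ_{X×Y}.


Basis B = {∅ × ∅, {46} × {i}, {46} × {j}, {46} × {k}, {47} × {i}, {47} × {j}, {47} × {k}, {48} × {i}, {48} × {j}, {48} × {k}, {46} × {i, j}, {46} × {i, k}, {46, 47} × {i}, {46, 48} × {i}, {46} × {j, k}, {46, 47} × {j}, {46, 48} × {j}, {46, 47} × {k}, {46, 48} × {k}, {47} × {i, j}, {47} × {i, k}, {47, 48} × {i}, {47} × {j, k}, {47, 48} × {j}, {47, 48} × {k}, {48} × {i, j}, {48} × {i, k}, {48} × {j, k}, {46} × {i, j, k}, {46, 47, 48} × {i}, {46, 47, 48} × {j}, {46, 47, 48} × {k}, {47} × {i, j, k}, {48} × {i, j, k}, {46, 47} × {i, j}, {46, 48} × {i, j}, {46, 47} × {i, k}, {46, 48} × {i, k}, {46, 47} × {j, k}, {46, 48} × {j, k}, {47, 48} × {i, j}, {47, 48} × {i, k}, {47, 48} × {j, k}, {46, 47} × {i, j, k}, {46, 48} × {i, j, k}, {46, 47, 48} × {i, j}, {46, 47, 48} × {i, k}, {46, 47, 48} × {j, k}, {47, 48} × {i, j, k}, {46, 47, 48} × {i, j, k}}; |τ_{X×Y}| = 512.

Enumerate products U × V with U ∈ τ_X, V ∈ τ_Y (deduplicated):
  ∅ × ∅ = {} (∅)
  {46} × {i} = {(46,i)}
  {46} × {j} = {(46,j)}
  {46} × {k} = {(46,k)}
  {47} × {i} = {(47,i)}
  {47} × {j} = {(47,j)}
  {47} × {k} = {(47,k)}
  {48} × {i} = {(48,i)}
  {48} × {j} = {(48,j)}
  {48} × {k} = {(48,k)}
  {46} × {i, j} = {(46,i), (46,j)}
  {46} × {i, k} = {(46,i), (46,k)}
  {46, 47} × {i} = {(46,i), (47,i)}
  {46, 48} × {i} = {(46,i), (48,i)}
  {46} × {j, k} = {(46,j), (46,k)}
  {46, 47} × {j} = {(46,j), (47,j)}
  {46, 48} × {j} = {(46,j), (48,j)}
  {46, 47} × {k} = {(46,k), (47,k)}
  {46, 48} × {k} = {(46,k), (48,k)}
  {47} × {i, j} = {(47,i), (47,j)}
  {47} × {i, k} = {(47,i), (47,k)}
  {47, 48} × {i} = {(47,i), (48,i)}
  {47} × {j, k} = {(47,j), (47,k)}
  {47, 48} × {j} = {(47,j), (48,j)}
  {47, 48} × {k} = {(47,k), (48,k)}
  {48} × {i, j} = {(48,i), (48,j)}
  {48} × {i, k} = {(48,i), (48,k)}
  {48} × {j, k} = {(48,j), (48,k)}
  {46} × {i, j, k} = {(46,i), (46,j), (46,k)}
  {46, 47, 48} × {i} = {(46,i), (47,i), (48,i)}
  {46, 47, 48} × {j} = {(46,j), (47,j), (48,j)}
  {46, 47, 48} × {k} = {(46,k), (47,k), (48,k)}
  {47} × {i, j, k} = {(47,i), (47,j), (47,k)}
  {48} × {i, j, k} = {(48,i), (48,j), (48,k)}
  {46, 47} × {i, j} = {(46,i), (46,j), (47,i), (47,j)}
  {46, 48} × {i, j} = {(46,i), (46,j), (48,i), (48,j)}
  {46, 47} × {i, k} = {(46,i), (46,k), (47,i), (47,k)}
  {46, 48} × {i, k} = {(46,i), (46,k), (48,i), (48,k)}
  {46, 47} × {j, k} = {(46,j), (46,k), (47,j), (47,k)}
  {46, 48} × {j, k} = {(46,j), (46,k), (48,j), (48,k)}
  {47, 48} × {i, j} = {(47,i), (47,j), (48,i), (48,j)}
  {47, 48} × {i, k} = {(47,i), (47,k), (48,i), (48,k)}
  {47, 48} × {j, k} = {(47,j), (47,k), (48,j), (48,k)}
  {46, 47} × {i, j, k} = {(46,i), (46,j), (46,k), (47,i), (47,j), (47,k)}
  {46, 48} × {i, j, k} = {(46,i), (46,j), (46,k), (48,i), (48,j), (48,k)}
  {46, 47, 48} × {i, j} = {(46,i), (46,j), (47,i), (47,j), (48,i), (48,j)}
  {46, 47, 48} × {i, k} = {(46,i), (46,k), (47,i), (47,k), (48,i), (48,k)}
  {46, 47, 48} × {j, k} = {(46,j), (46,k), (47,j), (47,k), (48,j), (48,k)}
  {47, 48} × {i, j, k} = {(47,i), (47,j), (47,k), (48,i), (48,j), (48,k)}
  {46, 47, 48} × {i, j, k} = {(46,i), (46,j), (46,k), (47,i), (47,j), (47,k), (48,i), (48,j), (48,k)}
These 50 distinct sets form the basis B.
Close under arbitrary unions to get τ_{X×Y}; counting gives |τ_{X×Y}| = 512.


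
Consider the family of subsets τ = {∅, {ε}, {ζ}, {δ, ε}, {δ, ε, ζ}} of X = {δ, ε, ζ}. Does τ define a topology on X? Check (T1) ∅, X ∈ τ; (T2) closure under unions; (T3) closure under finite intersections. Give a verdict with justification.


τ is NOT a topology on X.

Axiom (T1): ∅ ∈ τ? Yes; X ∈ τ? Yes.
Axiom (T2/T3): check pairwise unions and intersections of members of τ.
Counterexample for (T2): {ε} ∪ {ζ} = {ε, ζ} ∉ τ. Therefore τ is NOT a topology.


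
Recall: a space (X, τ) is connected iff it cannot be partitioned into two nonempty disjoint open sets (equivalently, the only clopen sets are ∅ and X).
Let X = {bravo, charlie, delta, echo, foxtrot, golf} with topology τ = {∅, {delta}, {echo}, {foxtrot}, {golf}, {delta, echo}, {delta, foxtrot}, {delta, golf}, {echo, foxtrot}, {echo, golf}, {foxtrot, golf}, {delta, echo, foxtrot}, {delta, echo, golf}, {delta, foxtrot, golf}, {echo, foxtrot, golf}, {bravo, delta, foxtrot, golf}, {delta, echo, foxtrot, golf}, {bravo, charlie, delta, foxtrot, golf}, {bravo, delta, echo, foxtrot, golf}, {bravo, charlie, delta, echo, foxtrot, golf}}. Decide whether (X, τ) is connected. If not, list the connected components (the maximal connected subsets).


(X, τ) is disconnected; components = [{echo}, {bravo, charlie, delta, foxtrot, golf}].

Find clopen sets (U ∈ τ with X ∖ U ∈ τ):
  U = ∅, X ∖ U = {bravo, charlie, delta, echo, foxtrot, golf} — both open, so U is clopen.
  U = {echo}, X ∖ U = {bravo, charlie, delta, foxtrot, golf} — both open, so U is clopen.
  U = {bravo, charlie, delta, foxtrot, golf}, X ∖ U = {echo} — both open, so U is clopen.
  U = {bravo, charlie, delta, echo, foxtrot, golf}, X ∖ U = ∅ — both open, so U is clopen.
Nontrivial clopen(s) exist: e.g. {bravo, charlie, delta, foxtrot, golf}. So (X, τ) is disconnected.
Compute connected components by grouping points that agree on all clopens:
  component: {echo}
  component: {bravo, charlie, delta, foxtrot, golf}


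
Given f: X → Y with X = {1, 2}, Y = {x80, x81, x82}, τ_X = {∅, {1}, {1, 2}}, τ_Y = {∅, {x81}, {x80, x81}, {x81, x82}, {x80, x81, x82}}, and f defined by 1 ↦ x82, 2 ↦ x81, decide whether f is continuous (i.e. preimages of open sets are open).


f is NOT continuous.

Compute f^{-1}(U) for each U ∈ τ_Y:
  U = ∅: f^{-1}(U) = ∅ ∈ τ_X ✓.
  U = {x81}: f^{-1}(U) = {2} ∉ τ_X ✗.
  U = {x80, x81}: f^{-1}(U) = {2} ∉ τ_X ✗.
  U = {x81, x82}: f^{-1}(U) = {1, 2} ∈ τ_X ✓.
  U = {x80, x81, x82}: f^{-1}(U) = {1, 2} ∈ τ_X ✓.
Found U = {x81} with f^{-1}(U) = {2} not in τ_X. Therefore f is NOT continuous.


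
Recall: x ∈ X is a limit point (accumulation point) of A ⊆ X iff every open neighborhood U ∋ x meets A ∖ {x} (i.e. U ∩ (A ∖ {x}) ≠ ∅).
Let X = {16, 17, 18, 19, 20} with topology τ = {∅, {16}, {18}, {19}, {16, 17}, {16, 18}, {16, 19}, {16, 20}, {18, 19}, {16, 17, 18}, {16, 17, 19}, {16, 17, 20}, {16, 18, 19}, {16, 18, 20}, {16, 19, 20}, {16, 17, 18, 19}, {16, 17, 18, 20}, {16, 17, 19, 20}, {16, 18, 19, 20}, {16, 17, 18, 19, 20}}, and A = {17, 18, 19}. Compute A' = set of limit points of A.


A' = ∅

For each x ∈ X, list the open sets U ∈ τ with x ∈ U, then check whether U ∩ (A ∖ {x}) ≠ ∅ for every such U.
  x = 16: open {16} ∋ x has {16} ∩ (A ∖ {16}) = ∅, so x is NOT a limit point.
  x = 17: open {16, 17} ∋ x has {16, 17} ∩ (A ∖ {17}) = ∅, so x is NOT a limit point.
  x = 18: open {18} ∋ x has {18} ∩ (A ∖ {18}) = ∅, so x is NOT a limit point.
  x = 19: open {19} ∋ x has {19} ∩ (A ∖ {19}) = ∅, so x is NOT a limit point.
  x = 20: open {16, 20} ∋ x has {16, 20} ∩ (A ∖ {20}) = ∅, so x is NOT a limit point.
Collecting: A' = ∅.


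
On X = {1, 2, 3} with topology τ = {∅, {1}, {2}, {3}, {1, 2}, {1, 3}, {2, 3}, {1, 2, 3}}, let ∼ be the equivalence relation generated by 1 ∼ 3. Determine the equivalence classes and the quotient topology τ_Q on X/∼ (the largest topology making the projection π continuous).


X/∼ = {[1=3], [2]}; |τ_Q| = 4.

Equivalence classes: [1=3], [2].
Quotient map π: X → X/∼ sends 1 ↦ [1=3], 2 ↦ [2], 3 ↦ [1=3].
For each subset V ⊆ X/∼, compute π^{-1}(V) ⊆ X and check whether π^{-1}(V) ∈ τ. V is open in τ_Q iff π^{-1}(V) ∈ τ.
  V = {}: π^{-1}(V) = ∅ ∈ τ ✓.
  V = {[1=3]}: π^{-1}(V) = {1, 3} ∈ τ ✓.
  V = {[2]}: π^{-1}(V) = {2} ∈ τ ✓.
  V = {[1=3], [2]}: π^{-1}(V) = {1, 2, 3} ∈ τ ✓.
Open sets in the quotient: τ_Q = {{}, {[1=3]}, {[2]}, {[1=3], [2]}} (4 elements).


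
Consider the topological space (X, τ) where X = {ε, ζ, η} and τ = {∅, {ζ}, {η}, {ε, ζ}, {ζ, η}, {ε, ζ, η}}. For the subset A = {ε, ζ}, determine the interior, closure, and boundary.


int(A) = {ε, ζ}, cl(A) = {ε, ζ}, ∂A = ∅.

Closed sets in (X, τ) are complements of opens:
  closed(X, τ) = {∅, {ε}, {η}, {ε, ζ}, {ε, η}, {ε, ζ, η}}.
int(A) = ⋃ {U ∈ τ : U ⊆ A}. Opens contained in A: ∅, {ζ}, {ε, ζ}.
Taking the union of these: int(A) = {ε, ζ}.
cl(A) = ⋂ {C closed : A ⊆ C}. Closed sets containing A: {ε, ζ}, {ε, ζ, η}.
Intersecting these: cl(A) = {ε, ζ}.
∂A = cl(A) ∖ int(A) = {ε, ζ} ∖ {ε, ζ} = ∅.


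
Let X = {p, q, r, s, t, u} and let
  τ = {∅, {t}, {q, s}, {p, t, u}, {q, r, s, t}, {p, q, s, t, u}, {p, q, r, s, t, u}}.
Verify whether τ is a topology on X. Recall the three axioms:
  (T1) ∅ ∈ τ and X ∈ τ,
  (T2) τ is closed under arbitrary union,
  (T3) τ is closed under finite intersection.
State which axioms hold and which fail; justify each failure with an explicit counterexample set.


τ is NOT a topology on X.

Axiom (T1): ∅ ∈ τ? Yes; X ∈ τ? Yes.
Axiom (T2/T3): check pairwise unions and intersections of members of τ.
Counterexample for (T2): {t} ∪ {q, s} = {q, s, t} ∉ τ. Therefore τ is NOT a topology.


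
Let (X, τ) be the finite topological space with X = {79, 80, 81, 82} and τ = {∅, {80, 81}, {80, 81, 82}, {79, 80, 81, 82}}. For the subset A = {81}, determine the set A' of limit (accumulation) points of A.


A' = {79, 80, 82}

For each x ∈ X, list the open sets U ∈ τ with x ∈ U, then check whether U ∩ (A ∖ {x}) ≠ ∅ for every such U.
  x = 79: opens ∋ x are {79, 80, 81, 82}; each meets A ∖ {79}, so x IS a limit point.
  x = 80: opens ∋ x are {80, 81}, {80, 81, 82}, {79, 80, 81, 82}; each meets A ∖ {80}, so x IS a limit point.
  x = 81: open {80, 81} ∋ x has {80, 81} ∩ (A ∖ {81}) = ∅, so x is NOT a limit point.
  x = 82: opens ∋ x are {80, 81, 82}, {79, 80, 81, 82}; each meets A ∖ {82}, so x IS a limit point.
Collecting: A' = {79, 80, 82}.


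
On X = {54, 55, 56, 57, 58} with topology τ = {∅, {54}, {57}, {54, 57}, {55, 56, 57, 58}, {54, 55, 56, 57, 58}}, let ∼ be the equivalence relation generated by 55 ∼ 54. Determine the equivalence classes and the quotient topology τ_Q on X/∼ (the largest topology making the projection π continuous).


X/∼ = {[54=55], [56], [57], [58]}; |τ_Q| = 3.

Equivalence classes: [54=55], [56], [57], [58].
Quotient map π: X → X/∼ sends 54 ↦ [54=55], 55 ↦ [54=55], 56 ↦ [56], 57 ↦ [57], 58 ↦ [58].
For each subset V ⊆ X/∼, compute π^{-1}(V) ⊆ X and check whether π^{-1}(V) ∈ τ. V is open in τ_Q iff π^{-1}(V) ∈ τ.
  V = {}: π^{-1}(V) = ∅ ∈ τ ✓.
  V = {[54=55]}: π^{-1}(V) = {54, 55} ∉ τ ✗.
  V = {[56]}: π^{-1}(V) = {56} ∉ τ ✗.
  V = {[54=55], [56]}: π^{-1}(V) = {54, 55, 56} ∉ τ ✗.
  V = {[57]}: π^{-1}(V) = {57} ∈ τ ✓.
  V = {[54=55], [57]}: π^{-1}(V) = {54, 55, 57} ∉ τ ✗.
  V = {[56], [57]}: π^{-1}(V) = {56, 57} ∉ τ ✗.
  V = {[54=55], [56], [57]}: π^{-1}(V) = {54, 55, 56, 57} ∉ τ ✗.
  V = {[58]}: π^{-1}(V) = {58} ∉ τ ✗.
  V = {[54=55], [58]}: π^{-1}(V) = {54, 55, 58} ∉ τ ✗.
  V = {[56], [58]}: π^{-1}(V) = {56, 58} ∉ τ ✗.
  V = {[54=55], [56], [58]}: π^{-1}(V) = {54, 55, 56, 58} ∉ τ ✗.
  V = {[57], [58]}: π^{-1}(V) = {57, 58} ∉ τ ✗.
  V = {[54=55], [57], [58]}: π^{-1}(V) = {54, 55, 57, 58} ∉ τ ✗.
  V = {[56], [57], [58]}: π^{-1}(V) = {56, 57, 58} ∉ τ ✗.
  V = {[54=55], [56], [57], [58]}: π^{-1}(V) = {54, 55, 56, 57, 58} ∈ τ ✓.
Open sets in the quotient: τ_Q = {{}, {[57]}, {[54=55], [56], [57], [58]}} (3 elements).


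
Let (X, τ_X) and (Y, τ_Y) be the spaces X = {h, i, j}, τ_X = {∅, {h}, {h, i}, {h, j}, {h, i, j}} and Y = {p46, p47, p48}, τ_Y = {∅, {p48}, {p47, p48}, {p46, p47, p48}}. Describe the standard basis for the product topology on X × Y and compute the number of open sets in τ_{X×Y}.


Basis B = {∅ × ∅, {h} × {p48}, {h} × {p47, p48}, {h, i} × {p48}, {h, j} × {p48}, {h} × {p46, p47, p48}, {h, i, j} × {p48}, {h, i} × {p47, p48}, {h, j} × {p47, p48}, {h, i} × {p46, p47, p48}, {h, j} × {p46, p47, p48}, {h, i, j} × {p47, p48}, {h, i, j} × {p46, p47, p48}}; |τ_{X×Y}| = 30.

Enumerate products U × V with U ∈ τ_X, V ∈ τ_Y (deduplicated):
  ∅ × ∅ = {} (∅)
  {h} × {p48} = {(h,p48)}
  {h} × {p47, p48} = {(h,p47), (h,p48)}
  {h, i} × {p48} = {(h,p48), (i,p48)}
  {h, j} × {p48} = {(h,p48), (j,p48)}
  {h} × {p46, p47, p48} = {(h,p46), (h,p47), (h,p48)}
  {h, i, j} × {p48} = {(h,p48), (i,p48), (j,p48)}
  {h, i} × {p47, p48} = {(h,p47), (h,p48), (i,p47), (i,p48)}
  {h, j} × {p47, p48} = {(h,p47), (h,p48), (j,p47), (j,p48)}
  {h, i} × {p46, p47, p48} = {(h,p46), (h,p47), (h,p48), (i,p46), (i,p47), (i,p48)}
  {h, j} × {p46, p47, p48} = {(h,p46), (h,p47), (h,p48), (j,p46), (j,p47), (j,p48)}
  {h, i, j} × {p47, p48} = {(h,p47), (h,p48), (i,p47), (i,p48), (j,p47), (j,p48)}
  {h, i, j} × {p46, p47, p48} = {(h,p46), (h,p47), (h,p48), (i,p46), (i,p47), (i,p48), (j,p46), (j,p47), (j,p48)}
These 13 distinct sets form the basis B.
Close under arbitrary unions to get τ_{X×Y}; counting gives |τ_{X×Y}| = 30.


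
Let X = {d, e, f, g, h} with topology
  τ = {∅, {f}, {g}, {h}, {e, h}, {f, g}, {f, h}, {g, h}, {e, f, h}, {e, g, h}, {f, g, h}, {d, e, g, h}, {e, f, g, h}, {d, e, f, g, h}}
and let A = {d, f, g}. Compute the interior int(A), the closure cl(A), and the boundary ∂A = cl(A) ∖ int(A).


int(A) = {f, g}, cl(A) = {d, f, g}, ∂A = {d}.

Closed sets in (X, τ) are complements of opens:
  closed(X, τ) = {∅, {d}, {f}, {d, e}, {d, f}, {d, g}, {d, e, f}, {d, e, g}, {d, e, h}, {d, f, g}, {d, e, f, g}, {d, e, f, h}, {d, e, g, h}, {d, e, f, g, h}}.
int(A) = ⋃ {U ∈ τ : U ⊆ A}. Opens contained in A: ∅, {f}, {g}, {f, g}.
Taking the union of these: int(A) = {f, g}.
cl(A) = ⋂ {C closed : A ⊆ C}. Closed sets containing A: {d, f, g}, {d, e, f, g}, {d, e, f, g, h}.
Intersecting these: cl(A) = {d, f, g}.
∂A = cl(A) ∖ int(A) = {d, f, g} ∖ {f, g} = {d}.


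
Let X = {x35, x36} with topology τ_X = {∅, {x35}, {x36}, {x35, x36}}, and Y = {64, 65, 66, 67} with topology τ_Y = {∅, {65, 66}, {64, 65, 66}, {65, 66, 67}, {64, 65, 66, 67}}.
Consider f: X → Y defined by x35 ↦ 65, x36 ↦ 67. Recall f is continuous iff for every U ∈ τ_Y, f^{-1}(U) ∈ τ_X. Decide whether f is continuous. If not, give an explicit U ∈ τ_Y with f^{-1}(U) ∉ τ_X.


f IS continuous.

Compute f^{-1}(U) for each U ∈ τ_Y:
  U = ∅: f^{-1}(U) = ∅ ∈ τ_X ✓.
  U = {65, 66}: f^{-1}(U) = {x35} ∈ τ_X ✓.
  U = {64, 65, 66}: f^{-1}(U) = {x35} ∈ τ_X ✓.
  U = {65, 66, 67}: f^{-1}(U) = {x35, x36} ∈ τ_X ✓.
  U = {64, 65, 66, 67}: f^{-1}(U) = {x35, x36} ∈ τ_X ✓.
Every preimage lies in τ_X, so f IS continuous.


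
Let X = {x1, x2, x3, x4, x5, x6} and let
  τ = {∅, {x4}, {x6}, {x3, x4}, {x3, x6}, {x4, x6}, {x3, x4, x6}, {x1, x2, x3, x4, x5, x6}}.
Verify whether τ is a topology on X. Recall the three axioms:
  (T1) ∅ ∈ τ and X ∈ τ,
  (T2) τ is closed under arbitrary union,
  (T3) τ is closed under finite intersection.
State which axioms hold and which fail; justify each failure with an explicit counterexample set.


τ is NOT a topology on X.

Axiom (T1): ∅ ∈ τ? Yes; X ∈ τ? Yes.
Axiom (T2/T3): check pairwise unions and intersections of members of τ.
Counterexample for (T3): {x3, x4} ∩ {x3, x6} = {x3} ∉ τ. Therefore τ is NOT a topology.


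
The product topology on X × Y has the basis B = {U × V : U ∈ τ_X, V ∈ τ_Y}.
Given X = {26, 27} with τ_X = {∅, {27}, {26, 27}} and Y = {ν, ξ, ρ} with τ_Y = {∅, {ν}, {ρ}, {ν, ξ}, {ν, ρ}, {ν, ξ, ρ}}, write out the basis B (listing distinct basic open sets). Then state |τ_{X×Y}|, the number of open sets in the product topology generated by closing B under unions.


Basis B = {∅ × ∅, {27} × {ν}, {27} × {ρ}, {26, 27} × {ν}, {26, 27} × {ρ}, {27} × {ν, ξ}, {27} × {ν, ρ}, {27} × {ν, ξ, ρ}, {26, 27} × {ν, ξ}, {26, 27} × {ν, ρ}, {26, 27} × {ν, ξ, ρ}}; |τ_{X×Y}| = 18.

Enumerate products U × V with U ∈ τ_X, V ∈ τ_Y (deduplicated):
  ∅ × ∅ = {} (∅)
  {27} × {ν} = {(27,ν)}
  {27} × {ρ} = {(27,ρ)}
  {26, 27} × {ν} = {(26,ν), (27,ν)}
  {26, 27} × {ρ} = {(26,ρ), (27,ρ)}
  {27} × {ν, ξ} = {(27,ν), (27,ξ)}
  {27} × {ν, ρ} = {(27,ν), (27,ρ)}
  {27} × {ν, ξ, ρ} = {(27,ν), (27,ξ), (27,ρ)}
  {26, 27} × {ν, ξ} = {(26,ν), (26,ξ), (27,ν), (27,ξ)}
  {26, 27} × {ν, ρ} = {(26,ν), (26,ρ), (27,ν), (27,ρ)}
  {26, 27} × {ν, ξ, ρ} = {(26,ν), (26,ξ), (26,ρ), (27,ν), (27,ξ), (27,ρ)}
These 11 distinct sets form the basis B.
Close under arbitrary unions to get τ_{X×Y}; counting gives |τ_{X×Y}| = 18.


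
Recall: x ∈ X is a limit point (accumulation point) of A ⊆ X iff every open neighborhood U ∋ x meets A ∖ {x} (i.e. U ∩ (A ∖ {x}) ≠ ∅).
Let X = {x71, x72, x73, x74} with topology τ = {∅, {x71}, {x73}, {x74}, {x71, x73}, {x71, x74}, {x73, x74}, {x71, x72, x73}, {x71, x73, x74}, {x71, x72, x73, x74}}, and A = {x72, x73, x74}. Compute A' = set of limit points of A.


A' = {x72}

For each x ∈ X, list the open sets U ∈ τ with x ∈ U, then check whether U ∩ (A ∖ {x}) ≠ ∅ for every such U.
  x = x71: open {x71} ∋ x has {x71} ∩ (A ∖ {x71}) = ∅, so x is NOT a limit point.
  x = x72: opens ∋ x are {x71, x72, x73}, {x71, x72, x73, x74}; each meets A ∖ {x72}, so x IS a limit point.
  x = x73: open {x73} ∋ x has {x73} ∩ (A ∖ {x73}) = ∅, so x is NOT a limit point.
  x = x74: open {x74} ∋ x has {x74} ∩ (A ∖ {x74}) = ∅, so x is NOT a limit point.
Collecting: A' = {x72}.


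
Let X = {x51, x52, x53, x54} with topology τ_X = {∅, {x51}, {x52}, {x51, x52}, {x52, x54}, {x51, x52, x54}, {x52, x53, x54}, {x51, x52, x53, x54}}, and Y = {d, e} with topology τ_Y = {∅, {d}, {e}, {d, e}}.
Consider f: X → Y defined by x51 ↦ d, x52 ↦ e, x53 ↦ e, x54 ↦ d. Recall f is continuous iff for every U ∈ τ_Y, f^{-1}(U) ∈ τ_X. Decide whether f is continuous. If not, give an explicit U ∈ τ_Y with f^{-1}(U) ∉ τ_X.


f is NOT continuous.

Compute f^{-1}(U) for each U ∈ τ_Y:
  U = ∅: f^{-1}(U) = ∅ ∈ τ_X ✓.
  U = {d}: f^{-1}(U) = {x51, x54} ∉ τ_X ✗.
  U = {e}: f^{-1}(U) = {x52, x53} ∉ τ_X ✗.
  U = {d, e}: f^{-1}(U) = {x51, x52, x53, x54} ∈ τ_X ✓.
Found U = {d} with f^{-1}(U) = {x51, x54} not in τ_X. Therefore f is NOT continuous.


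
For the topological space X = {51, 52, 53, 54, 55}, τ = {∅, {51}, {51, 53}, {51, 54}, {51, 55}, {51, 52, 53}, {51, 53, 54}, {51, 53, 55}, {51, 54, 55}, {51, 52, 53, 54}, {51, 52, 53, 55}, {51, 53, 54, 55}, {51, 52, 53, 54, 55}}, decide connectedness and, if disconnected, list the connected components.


(X, τ) is connected.

Find clopen sets (U ∈ τ with X ∖ U ∈ τ):
  U = ∅, X ∖ U = {51, 52, 53, 54, 55} — both open, so U is clopen.
  U = {51, 52, 53, 54, 55}, X ∖ U = ∅ — both open, so U is clopen.
Only trivial clopens (∅ and X) exist, so (X, τ) is connected.
Compute connected components by grouping points that agree on all clopens:
  component: {51, 52, 53, 54, 55}


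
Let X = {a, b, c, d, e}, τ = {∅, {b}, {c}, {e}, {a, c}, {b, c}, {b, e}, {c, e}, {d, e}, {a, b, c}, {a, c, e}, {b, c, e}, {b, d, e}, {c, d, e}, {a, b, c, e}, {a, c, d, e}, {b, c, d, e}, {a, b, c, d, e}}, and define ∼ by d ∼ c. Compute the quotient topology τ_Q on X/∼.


X/∼ = {[a], [b], [c=d], [e]}; |τ_Q| = 8.

Equivalence classes: [a], [b], [c=d], [e].
Quotient map π: X → X/∼ sends a ↦ [a], b ↦ [b], c ↦ [c=d], d ↦ [c=d], e ↦ [e].
For each subset V ⊆ X/∼, compute π^{-1}(V) ⊆ X and check whether π^{-1}(V) ∈ τ. V is open in τ_Q iff π^{-1}(V) ∈ τ.
  V = {}: π^{-1}(V) = ∅ ∈ τ ✓.
  V = {[a]}: π^{-1}(V) = {a} ∉ τ ✗.
  V = {[b]}: π^{-1}(V) = {b} ∈ τ ✓.
  V = {[a], [b]}: π^{-1}(V) = {a, b} ∉ τ ✗.
  V = {[c=d]}: π^{-1}(V) = {c, d} ∉ τ ✗.
  V = {[a], [c=d]}: π^{-1}(V) = {a, c, d} ∉ τ ✗.
  V = {[b], [c=d]}: π^{-1}(V) = {b, c, d} ∉ τ ✗.
  V = {[a], [b], [c=d]}: π^{-1}(V) = {a, b, c, d} ∉ τ ✗.
  V = {[e]}: π^{-1}(V) = {e} ∈ τ ✓.
  V = {[a], [e]}: π^{-1}(V) = {a, e} ∉ τ ✗.
  V = {[b], [e]}: π^{-1}(V) = {b, e} ∈ τ ✓.
  V = {[a], [b], [e]}: π^{-1}(V) = {a, b, e} ∉ τ ✗.
  V = {[c=d], [e]}: π^{-1}(V) = {c, d, e} ∈ τ ✓.
  V = {[a], [c=d], [e]}: π^{-1}(V) = {a, c, d, e} ∈ τ ✓.
  V = {[b], [c=d], [e]}: π^{-1}(V) = {b, c, d, e} ∈ τ ✓.
  V = {[a], [b], [c=d], [e]}: π^{-1}(V) = {a, b, c, d, e} ∈ τ ✓.
Open sets in the quotient: τ_Q = {{}, {[b]}, {[e]}, {[b], [e]}, {[c=d], [e]}, {[a], [c=d], [e]}, {[b], [c=d], [e]}, {[a], [b], [c=d], [e]}} (8 elements).


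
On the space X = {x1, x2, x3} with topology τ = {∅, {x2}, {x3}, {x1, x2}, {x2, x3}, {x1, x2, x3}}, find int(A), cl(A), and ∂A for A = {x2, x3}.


int(A) = {x2, x3}, cl(A) = {x1, x2, x3}, ∂A = {x1}.

Closed sets in (X, τ) are complements of opens:
  closed(X, τ) = {∅, {x1}, {x3}, {x1, x2}, {x1, x3}, {x1, x2, x3}}.
int(A) = ⋃ {U ∈ τ : U ⊆ A}. Opens contained in A: ∅, {x2}, {x3}, {x2, x3}.
Taking the union of these: int(A) = {x2, x3}.
cl(A) = ⋂ {C closed : A ⊆ C}. Closed sets containing A: {x1, x2, x3}.
Intersecting these: cl(A) = {x1, x2, x3}.
∂A = cl(A) ∖ int(A) = {x1, x2, x3} ∖ {x2, x3} = {x1}.


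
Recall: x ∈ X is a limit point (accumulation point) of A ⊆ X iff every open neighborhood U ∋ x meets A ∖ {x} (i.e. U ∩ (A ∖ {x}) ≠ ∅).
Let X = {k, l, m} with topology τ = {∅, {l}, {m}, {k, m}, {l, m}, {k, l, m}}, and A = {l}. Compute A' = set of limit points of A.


A' = ∅

For each x ∈ X, list the open sets U ∈ τ with x ∈ U, then check whether U ∩ (A ∖ {x}) ≠ ∅ for every such U.
  x = k: open {k, m} ∋ x has {k, m} ∩ (A ∖ {k}) = ∅, so x is NOT a limit point.
  x = l: open {l} ∋ x has {l} ∩ (A ∖ {l}) = ∅, so x is NOT a limit point.
  x = m: open {m} ∋ x has {m} ∩ (A ∖ {m}) = ∅, so x is NOT a limit point.
Collecting: A' = ∅.


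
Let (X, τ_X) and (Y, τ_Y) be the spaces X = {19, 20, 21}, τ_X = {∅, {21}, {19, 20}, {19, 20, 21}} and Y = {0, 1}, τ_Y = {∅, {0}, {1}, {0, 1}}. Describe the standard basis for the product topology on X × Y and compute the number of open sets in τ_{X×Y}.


Basis B = {∅ × ∅, {21} × {0}, {21} × {1}, {19, 20} × {0}, {19, 20} × {1}, {21} × {0, 1}, {19, 20, 21} × {0}, {19, 20, 21} × {1}, {19, 20} × {0, 1}, {19, 20, 21} × {0, 1}}; |τ_{X×Y}| = 16.

Enumerate products U × V with U ∈ τ_X, V ∈ τ_Y (deduplicated):
  ∅ × ∅ = {} (∅)
  {21} × {0} = {(21,0)}
  {21} × {1} = {(21,1)}
  {19, 20} × {0} = {(19,0), (20,0)}
  {19, 20} × {1} = {(19,1), (20,1)}
  {21} × {0, 1} = {(21,0), (21,1)}
  {19, 20, 21} × {0} = {(19,0), (20,0), (21,0)}
  {19, 20, 21} × {1} = {(19,1), (20,1), (21,1)}
  {19, 20} × {0, 1} = {(19,0), (19,1), (20,0), (20,1)}
  {19, 20, 21} × {0, 1} = {(19,0), (19,1), (20,0), (20,1), (21,0), (21,1)}
These 10 distinct sets form the basis B.
Close under arbitrary unions to get τ_{X×Y}; counting gives |τ_{X×Y}| = 16.


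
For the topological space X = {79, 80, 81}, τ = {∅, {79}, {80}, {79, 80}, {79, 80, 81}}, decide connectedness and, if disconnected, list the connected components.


(X, τ) is connected.

Find clopen sets (U ∈ τ with X ∖ U ∈ τ):
  U = ∅, X ∖ U = {79, 80, 81} — both open, so U is clopen.
  U = {79, 80, 81}, X ∖ U = ∅ — both open, so U is clopen.
Only trivial clopens (∅ and X) exist, so (X, τ) is connected.
Compute connected components by grouping points that agree on all clopens:
  component: {79, 80, 81}


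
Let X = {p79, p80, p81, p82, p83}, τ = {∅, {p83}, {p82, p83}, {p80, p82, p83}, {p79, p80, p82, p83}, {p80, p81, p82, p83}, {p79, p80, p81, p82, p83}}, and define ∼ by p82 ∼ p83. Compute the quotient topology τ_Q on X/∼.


X/∼ = {[p79], [p80], [p81], [p82=p83]}; |τ_Q| = 6.

Equivalence classes: [p79], [p80], [p81], [p82=p83].
Quotient map π: X → X/∼ sends p79 ↦ [p79], p80 ↦ [p80], p81 ↦ [p81], p82 ↦ [p82=p83], p83 ↦ [p82=p83].
For each subset V ⊆ X/∼, compute π^{-1}(V) ⊆ X and check whether π^{-1}(V) ∈ τ. V is open in τ_Q iff π^{-1}(V) ∈ τ.
  V = {}: π^{-1}(V) = ∅ ∈ τ ✓.
  V = {[p79]}: π^{-1}(V) = {p79} ∉ τ ✗.
  V = {[p80]}: π^{-1}(V) = {p80} ∉ τ ✗.
  V = {[p79], [p80]}: π^{-1}(V) = {p79, p80} ∉ τ ✗.
  V = {[p81]}: π^{-1}(V) = {p81} ∉ τ ✗.
  V = {[p79], [p81]}: π^{-1}(V) = {p79, p81} ∉ τ ✗.
  V = {[p80], [p81]}: π^{-1}(V) = {p80, p81} ∉ τ ✗.
  V = {[p79], [p80], [p81]}: π^{-1}(V) = {p79, p80, p81} ∉ τ ✗.
  V = {[p82=p83]}: π^{-1}(V) = {p82, p83} ∈ τ ✓.
  V = {[p79], [p82=p83]}: π^{-1}(V) = {p79, p82, p83} ∉ τ ✗.
  V = {[p80], [p82=p83]}: π^{-1}(V) = {p80, p82, p83} ∈ τ ✓.
  V = {[p79], [p80], [p82=p83]}: π^{-1}(V) = {p79, p80, p82, p83} ∈ τ ✓.
  V = {[p81], [p82=p83]}: π^{-1}(V) = {p81, p82, p83} ∉ τ ✗.
  V = {[p79], [p81], [p82=p83]}: π^{-1}(V) = {p79, p81, p82, p83} ∉ τ ✗.
  V = {[p80], [p81], [p82=p83]}: π^{-1}(V) = {p80, p81, p82, p83} ∈ τ ✓.
  V = {[p79], [p80], [p81], [p82=p83]}: π^{-1}(V) = {p79, p80, p81, p82, p83} ∈ τ ✓.
Open sets in the quotient: τ_Q = {{}, {[p82=p83]}, {[p80], [p82=p83]}, {[p79], [p80], [p82=p83]}, {[p80], [p81], [p82=p83]}, {[p79], [p80], [p81], [p82=p83]}} (6 elements).


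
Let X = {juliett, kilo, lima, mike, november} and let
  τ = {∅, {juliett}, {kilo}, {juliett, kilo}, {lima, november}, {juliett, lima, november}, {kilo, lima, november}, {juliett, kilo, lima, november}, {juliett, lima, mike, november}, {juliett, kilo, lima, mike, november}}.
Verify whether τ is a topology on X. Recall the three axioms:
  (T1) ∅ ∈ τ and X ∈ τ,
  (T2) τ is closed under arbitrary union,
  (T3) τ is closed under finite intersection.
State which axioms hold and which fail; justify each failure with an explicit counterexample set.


τ IS a topology on X.

Axiom (T1): ∅ ∈ τ? Yes; X ∈ τ? Yes.
Axiom (T2/T3): check pairwise unions and intersections of members of τ.
All pairwise intersections and unions checked — each lies in τ. Therefore τ satisfies (T1), (T2), (T3): it IS a topology on X.


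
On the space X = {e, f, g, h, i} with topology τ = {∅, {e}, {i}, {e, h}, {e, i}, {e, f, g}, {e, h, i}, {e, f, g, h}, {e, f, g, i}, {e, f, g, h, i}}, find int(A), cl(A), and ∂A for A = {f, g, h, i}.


int(A) = {i}, cl(A) = {f, g, h, i}, ∂A = {f, g, h}.

Closed sets in (X, τ) are complements of opens:
  closed(X, τ) = {∅, {h}, {i}, {f, g}, {h, i}, {f, g, h}, {f, g, i}, {e, f, g, h}, {f, g, h, i}, {e, f, g, h, i}}.
int(A) = ⋃ {U ∈ τ : U ⊆ A}. Opens contained in A: ∅, {i}.
Taking the union of these: int(A) = {i}.
cl(A) = ⋂ {C closed : A ⊆ C}. Closed sets containing A: {f, g, h, i}, {e, f, g, h, i}.
Intersecting these: cl(A) = {f, g, h, i}.
∂A = cl(A) ∖ int(A) = {f, g, h, i} ∖ {i} = {f, g, h}.


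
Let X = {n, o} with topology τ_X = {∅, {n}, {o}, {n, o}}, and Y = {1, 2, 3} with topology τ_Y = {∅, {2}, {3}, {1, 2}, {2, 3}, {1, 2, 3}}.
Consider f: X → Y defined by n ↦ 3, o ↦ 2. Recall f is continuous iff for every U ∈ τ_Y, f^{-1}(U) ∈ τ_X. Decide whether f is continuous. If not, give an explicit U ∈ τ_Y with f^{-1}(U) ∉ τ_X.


f IS continuous.

Compute f^{-1}(U) for each U ∈ τ_Y:
  U = ∅: f^{-1}(U) = ∅ ∈ τ_X ✓.
  U = {2}: f^{-1}(U) = {o} ∈ τ_X ✓.
  U = {3}: f^{-1}(U) = {n} ∈ τ_X ✓.
  U = {1, 2}: f^{-1}(U) = {o} ∈ τ_X ✓.
  U = {2, 3}: f^{-1}(U) = {n, o} ∈ τ_X ✓.
  U = {1, 2, 3}: f^{-1}(U) = {n, o} ∈ τ_X ✓.
Every preimage lies in τ_X, so f IS continuous.


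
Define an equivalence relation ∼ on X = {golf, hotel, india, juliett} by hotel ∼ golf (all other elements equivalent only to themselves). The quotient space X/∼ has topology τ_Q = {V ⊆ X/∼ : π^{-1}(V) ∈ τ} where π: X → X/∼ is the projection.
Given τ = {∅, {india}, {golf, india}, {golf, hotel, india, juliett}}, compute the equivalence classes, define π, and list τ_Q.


X/∼ = {[golf=hotel], [india], [juliett]}; |τ_Q| = 3.

Equivalence classes: [golf=hotel], [india], [juliett].
Quotient map π: X → X/∼ sends golf ↦ [golf=hotel], hotel ↦ [golf=hotel], india ↦ [india], juliett ↦ [juliett].
For each subset V ⊆ X/∼, compute π^{-1}(V) ⊆ X and check whether π^{-1}(V) ∈ τ. V is open in τ_Q iff π^{-1}(V) ∈ τ.
  V = {}: π^{-1}(V) = ∅ ∈ τ ✓.
  V = {[golf=hotel]}: π^{-1}(V) = {golf, hotel} ∉ τ ✗.
  V = {[india]}: π^{-1}(V) = {india} ∈ τ ✓.
  V = {[golf=hotel], [india]}: π^{-1}(V) = {golf, hotel, india} ∉ τ ✗.
  V = {[juliett]}: π^{-1}(V) = {juliett} ∉ τ ✗.
  V = {[golf=hotel], [juliett]}: π^{-1}(V) = {golf, hotel, juliett} ∉ τ ✗.
  V = {[india], [juliett]}: π^{-1}(V) = {india, juliett} ∉ τ ✗.
  V = {[golf=hotel], [india], [juliett]}: π^{-1}(V) = {golf, hotel, india, juliett} ∈ τ ✓.
Open sets in the quotient: τ_Q = {{}, {[india]}, {[golf=hotel], [india], [juliett]}} (3 elements).
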